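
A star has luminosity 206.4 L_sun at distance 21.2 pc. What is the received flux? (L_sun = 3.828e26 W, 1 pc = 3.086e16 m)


F = L / (4*pi*d^2) = 7.901e+28 / (4*pi*(6.542e+17)^2) = 1.469e-08

1.469e-08 W/m^2


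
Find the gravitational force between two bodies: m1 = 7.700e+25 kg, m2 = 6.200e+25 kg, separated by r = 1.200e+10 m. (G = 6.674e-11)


F = G*m1*m2/r^2 = 6.674e-11 * 7.700e+25 * 6.200e+25 / (1.200e+10)^2 = 6.674e-11 * 4.774e+51 / 1.440e+20 = 2.213e+21

2.213e+21 N


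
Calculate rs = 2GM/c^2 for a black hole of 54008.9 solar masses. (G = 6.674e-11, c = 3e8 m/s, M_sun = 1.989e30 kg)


M = 54008.9 * 1.989e30 kg = 1.074237021e+35 kg. rs = 2GM/c^2 = 2 * 6.674e-11 * 1.074237021e+35 / (3e8)^2 = 1.593e+08

1.593e+08 m


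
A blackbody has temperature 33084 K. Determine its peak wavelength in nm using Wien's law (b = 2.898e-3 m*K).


lam_max = b / T = 2.898e-3 / 33084 = 8.760e-08 m = 87.5952 nm

87.5952 nm


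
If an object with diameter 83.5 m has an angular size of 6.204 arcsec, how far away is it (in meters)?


D = size / theta_rad, theta_rad = 6.204 * pi/(180*3600) = 3.008e-05, D = 2.776e+06

2.776e+06 m


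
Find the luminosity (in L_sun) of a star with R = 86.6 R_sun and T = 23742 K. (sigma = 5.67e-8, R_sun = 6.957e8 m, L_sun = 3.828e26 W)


R = 86.6 * 6.957e8 m = 6.024762e+10 m. L = 4*pi*R^2*sigma*T^4 = 4*pi*(6.024762e+10)^2 * 5.67e-8 * 23742^4 = 8.217541694e+32 W. L/L_sun = 8.217541694e+32 / 3.828e26 = 2.147e+06

2.147e+06 L_sun


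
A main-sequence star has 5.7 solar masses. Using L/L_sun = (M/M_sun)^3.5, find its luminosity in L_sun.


L/L_sun = (M/M_sun)^3.5 = 5.7^3.5 = 442.1422

442.1422 L_sun


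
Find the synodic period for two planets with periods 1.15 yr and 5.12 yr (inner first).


1/P_syn = |1/P1 - 1/P2| = |1/1.15 - 1/5.12| => P_syn = 1.4831

1.4831 years


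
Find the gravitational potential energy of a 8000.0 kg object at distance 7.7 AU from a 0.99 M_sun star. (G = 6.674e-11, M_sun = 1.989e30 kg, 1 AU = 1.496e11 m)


M = 0.99 * 1.989e30 kg = 1.96911e+30 kg; r = 7.7 AU * 1.496e11 m/AU = 1.15192e+12 m. U = -GM*m/r = -(6.674e-11 * 1.96911e+30 * 8000.0) / 1.15192e+12 = -9.127e+11

-9.127e+11 J


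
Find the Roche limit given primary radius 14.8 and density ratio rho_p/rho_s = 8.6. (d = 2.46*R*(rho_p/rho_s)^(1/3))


d_Roche = 2.46 * 14.8 * 8.6^(1/3) = 74.5927

74.5927


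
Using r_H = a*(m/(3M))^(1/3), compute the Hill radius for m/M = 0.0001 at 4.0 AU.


r_H = a * (m/3M)^(1/3) = 4.0 * (0.0001/3)^(1/3) = 0.1287

0.1287 AU


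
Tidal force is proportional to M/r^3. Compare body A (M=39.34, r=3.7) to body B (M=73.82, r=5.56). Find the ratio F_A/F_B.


Ratio = (M1/r1^3) / (M2/r2^3) = (39.34/3.7^3) / (73.82/5.56^3) = 1.8083

1.8083


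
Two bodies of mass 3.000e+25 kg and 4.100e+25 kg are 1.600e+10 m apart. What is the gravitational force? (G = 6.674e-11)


F = G*m1*m2/r^2 = 6.674e-11 * 3.000e+25 * 4.100e+25 / (1.600e+10)^2 = 6.674e-11 * 1.230e+51 / 2.560e+20 = 3.207e+20

3.207e+20 N


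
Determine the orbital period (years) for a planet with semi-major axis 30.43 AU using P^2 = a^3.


P = a^(3/2) = 30.43^1.5 = 167.8622

167.8622 years


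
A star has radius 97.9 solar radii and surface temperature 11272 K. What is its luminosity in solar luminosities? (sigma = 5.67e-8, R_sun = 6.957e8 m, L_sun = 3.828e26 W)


R = 97.9 * 6.957e8 m = 6.810903e+10 m. L = 4*pi*R^2*sigma*T^4 = 4*pi*(6.810903e+10)^2 * 5.67e-8 * 11272^4 = 5.335882206e+31 W. L/L_sun = 5.335882206e+31 / 3.828e26 = 139390.8622

139390.8622 L_sun


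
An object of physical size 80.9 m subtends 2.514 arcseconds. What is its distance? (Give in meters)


D = size / theta_rad, theta_rad = 2.514 * pi/(180*3600) = 1.219e-05, D = 6.638e+06

6.638e+06 m


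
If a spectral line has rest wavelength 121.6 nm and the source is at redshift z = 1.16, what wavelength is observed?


lam_obs = lam_emit * (1 + z) = 121.6 * (1 + 1.16) = 262.656

262.656 nm


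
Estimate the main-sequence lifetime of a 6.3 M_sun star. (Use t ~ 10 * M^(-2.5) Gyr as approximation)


t = 10 * M^(-2.5) = 10 * 6.3^(-2.5) = 0.1004

0.1004 Gyr


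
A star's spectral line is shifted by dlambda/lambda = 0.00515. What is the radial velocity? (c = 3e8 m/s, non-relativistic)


v = (dlambda/lambda) * c = 0.00515 * 3e8 = 1.545e+06

1.545e+06 m/s


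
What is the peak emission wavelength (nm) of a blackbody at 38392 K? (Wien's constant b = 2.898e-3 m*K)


lam_max = b / T = 2.898e-3 / 38392 = 7.548e-08 m = 75.4845 nm

75.4845 nm


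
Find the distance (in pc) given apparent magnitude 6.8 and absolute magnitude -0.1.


d = 10^((m - M + 5)/5) = 10^((6.8 - -0.1 + 5)/5) = 239.8833

239.8833 pc


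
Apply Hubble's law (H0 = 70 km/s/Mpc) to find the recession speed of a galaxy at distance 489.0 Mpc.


v = H0 * d = 70 * 489.0 = 34230.0

34230.0 km/s


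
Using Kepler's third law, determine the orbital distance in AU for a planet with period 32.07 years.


a = P^(2/3) = 32.07^(2/3) = 10.0941

10.0941 AU


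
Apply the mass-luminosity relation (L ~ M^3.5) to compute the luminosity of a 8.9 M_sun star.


L/L_sun = (M/M_sun)^3.5 = 8.9^3.5 = 2103.1247

2103.1247 L_sun


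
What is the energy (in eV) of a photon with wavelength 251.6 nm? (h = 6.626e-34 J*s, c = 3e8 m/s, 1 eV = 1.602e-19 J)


E = hc/lambda = 6.626e-34 * 3e8 / 2.516e-07 = 7.901e-19 J = 4.9317 eV

4.9317 eV


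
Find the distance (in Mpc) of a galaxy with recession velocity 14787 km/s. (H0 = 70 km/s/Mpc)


d = v / H0 = 14787 / 70 = 211.2429

211.2429 Mpc


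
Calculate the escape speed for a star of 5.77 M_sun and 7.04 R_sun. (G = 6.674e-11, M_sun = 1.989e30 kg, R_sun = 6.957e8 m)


M = 5.77 * 1.989e30 kg = 1.147653e+31 kg; R = 7.04 * 6.957e8 m = 4.897728e+09 m. v_esc = sqrt(2GM/R) = sqrt(2 * 6.674e-11 * 1.147653e+31 / 4.897728e+09) = 559262.9715

559262.9715 m/s


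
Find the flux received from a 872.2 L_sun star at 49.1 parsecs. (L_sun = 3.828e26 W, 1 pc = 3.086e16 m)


F = L / (4*pi*d^2) = 3.339e+29 / (4*pi*(1.515e+18)^2) = 1.157e-08

1.157e-08 W/m^2


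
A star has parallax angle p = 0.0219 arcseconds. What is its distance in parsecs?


d = 1/p = 1/0.0219 = 45.6621

45.6621 pc


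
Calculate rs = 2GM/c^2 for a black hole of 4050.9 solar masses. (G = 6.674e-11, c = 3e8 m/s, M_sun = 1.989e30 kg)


M = 4050.9 * 1.989e30 kg = 8.0572401e+33 kg. rs = 2GM/c^2 = 2 * 6.674e-11 * 8.0572401e+33 / (3e8)^2 = 1.195e+07

1.195e+07 m


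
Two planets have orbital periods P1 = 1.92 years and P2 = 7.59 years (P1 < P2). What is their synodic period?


1/P_syn = |1/P1 - 1/P2| = |1/1.92 - 1/7.59| => P_syn = 2.5702

2.5702 years


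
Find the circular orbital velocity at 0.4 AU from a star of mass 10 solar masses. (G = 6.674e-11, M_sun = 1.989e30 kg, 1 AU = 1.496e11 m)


v = sqrt(GM/r) = sqrt(6.674e-11 * 1.989e+31 / 5.984e+10) = 148941.1491

148941.1491 m/s


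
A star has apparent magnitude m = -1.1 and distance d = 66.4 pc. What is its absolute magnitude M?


M = m - 5*log10(d) + 5 = -1.1 - 5*log10(66.4) + 5 = -5.2108

-5.2108


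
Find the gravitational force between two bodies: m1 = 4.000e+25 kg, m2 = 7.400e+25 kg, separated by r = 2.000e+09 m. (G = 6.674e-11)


F = G*m1*m2/r^2 = 6.674e-11 * 4.000e+25 * 7.400e+25 / (2.000e+09)^2 = 6.674e-11 * 2.960e+51 / 4.000e+18 = 4.939e+22

4.939e+22 N


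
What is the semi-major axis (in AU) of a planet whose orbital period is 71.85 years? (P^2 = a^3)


a = P^(2/3) = 71.85^(2/3) = 17.2829

17.2829 AU


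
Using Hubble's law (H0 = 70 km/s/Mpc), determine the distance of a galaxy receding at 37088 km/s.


d = v / H0 = 37088 / 70 = 529.8286

529.8286 Mpc


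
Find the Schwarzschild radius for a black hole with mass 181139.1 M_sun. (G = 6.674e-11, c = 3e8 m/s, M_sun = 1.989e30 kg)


M = 181139.1 * 1.989e30 kg = 3.602856699e+35 kg. rs = 2GM/c^2 = 2 * 6.674e-11 * 3.602856699e+35 / (3e8)^2 = 5.343e+08

5.343e+08 m


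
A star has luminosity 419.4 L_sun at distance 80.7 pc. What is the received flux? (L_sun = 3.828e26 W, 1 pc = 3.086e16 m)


F = L / (4*pi*d^2) = 1.605e+29 / (4*pi*(2.490e+18)^2) = 2.060e-09

2.060e-09 W/m^2


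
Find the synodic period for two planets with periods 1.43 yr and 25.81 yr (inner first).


1/P_syn = |1/P1 - 1/P2| = |1/1.43 - 1/25.81| => P_syn = 1.5139

1.5139 years


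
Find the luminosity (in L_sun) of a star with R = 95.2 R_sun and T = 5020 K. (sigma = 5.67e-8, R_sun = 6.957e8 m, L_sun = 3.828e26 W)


R = 95.2 * 6.957e8 m = 6.623064e+10 m. L = 4*pi*R^2*sigma*T^4 = 4*pi*(6.623064e+10)^2 * 5.67e-8 * 5020^4 = 1.984840875e+30 W. L/L_sun = 1.984840875e+30 / 3.828e26 = 5185.0598

5185.0598 L_sun


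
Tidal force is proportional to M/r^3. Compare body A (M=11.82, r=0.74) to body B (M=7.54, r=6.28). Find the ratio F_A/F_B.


Ratio = (M1/r1^3) / (M2/r2^3) = (11.82/0.74^3) / (7.54/6.28^3) = 958.1421

958.1421


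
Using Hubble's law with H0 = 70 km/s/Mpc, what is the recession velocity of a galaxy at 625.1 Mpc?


v = H0 * d = 70 * 625.1 = 43757.0

43757.0 km/s


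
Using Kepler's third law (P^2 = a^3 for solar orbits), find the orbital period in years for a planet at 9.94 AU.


P = a^(3/2) = 9.94^1.5 = 31.3386

31.3386 years


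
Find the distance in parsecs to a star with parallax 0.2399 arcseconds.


d = 1/p = 1/0.2399 = 4.1684

4.1684 pc


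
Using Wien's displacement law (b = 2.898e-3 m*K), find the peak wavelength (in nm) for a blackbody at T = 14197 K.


lam_max = b / T = 2.898e-3 / 14197 = 2.041e-07 m = 204.1276 nm

204.1276 nm


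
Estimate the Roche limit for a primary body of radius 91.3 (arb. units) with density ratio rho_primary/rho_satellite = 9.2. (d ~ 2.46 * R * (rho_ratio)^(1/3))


d_Roche = 2.46 * 91.3 * 9.2^(1/3) = 470.618

470.618


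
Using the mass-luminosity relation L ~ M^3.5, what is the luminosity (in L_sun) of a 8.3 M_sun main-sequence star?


L/L_sun = (M/M_sun)^3.5 = 8.3^3.5 = 1647.3024

1647.3024 L_sun


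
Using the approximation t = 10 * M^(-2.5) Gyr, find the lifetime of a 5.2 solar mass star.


t = 10 * M^(-2.5) = 10 * 5.2^(-2.5) = 0.1622

0.1622 Gyr


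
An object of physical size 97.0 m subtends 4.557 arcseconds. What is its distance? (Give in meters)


D = size / theta_rad, theta_rad = 4.557 * pi/(180*3600) = 2.209e-05, D = 4.391e+06

4.391e+06 m


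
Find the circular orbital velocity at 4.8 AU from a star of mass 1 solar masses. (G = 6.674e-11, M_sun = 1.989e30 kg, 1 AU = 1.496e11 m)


v = sqrt(GM/r) = sqrt(6.674e-11 * 1.989e+30 / 7.181e+11) = 13596.4045

13596.4045 m/s


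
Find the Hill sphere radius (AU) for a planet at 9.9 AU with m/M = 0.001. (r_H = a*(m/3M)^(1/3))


r_H = a * (m/3M)^(1/3) = 9.9 * (0.001/3)^(1/3) = 0.6864

0.6864 AU


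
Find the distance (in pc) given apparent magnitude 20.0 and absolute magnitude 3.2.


d = 10^((m - M + 5)/5) = 10^((20.0 - 3.2 + 5)/5) = 22908.6765

22908.6765 pc


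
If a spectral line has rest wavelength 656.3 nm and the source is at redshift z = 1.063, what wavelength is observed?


lam_obs = lam_emit * (1 + z) = 656.3 * (1 + 1.063) = 1353.9469

1353.9469 nm


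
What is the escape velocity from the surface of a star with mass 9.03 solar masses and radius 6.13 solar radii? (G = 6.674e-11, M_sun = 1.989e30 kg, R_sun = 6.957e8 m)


M = 9.03 * 1.989e30 kg = 1.796067e+31 kg; R = 6.13 * 6.957e8 m = 4.264641e+09 m. v_esc = sqrt(2GM/R) = sqrt(2 * 6.674e-11 * 1.796067e+31 / 4.264641e+09) = 749770.1164

749770.1164 m/s


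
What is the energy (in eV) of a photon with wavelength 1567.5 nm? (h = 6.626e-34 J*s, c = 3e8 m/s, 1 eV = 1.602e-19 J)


E = hc/lambda = 6.626e-34 * 3e8 / 1.568e-06 = 1.268e-19 J = 0.7916 eV

0.7916 eV


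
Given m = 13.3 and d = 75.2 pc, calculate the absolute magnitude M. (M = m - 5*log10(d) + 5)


M = m - 5*log10(d) + 5 = 13.3 - 5*log10(75.2) + 5 = 8.9189

8.9189


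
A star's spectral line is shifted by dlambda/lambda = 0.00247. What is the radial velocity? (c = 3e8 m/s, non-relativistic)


v = (dlambda/lambda) * c = 0.00247 * 3e8 = 741000.0

741000.0 m/s


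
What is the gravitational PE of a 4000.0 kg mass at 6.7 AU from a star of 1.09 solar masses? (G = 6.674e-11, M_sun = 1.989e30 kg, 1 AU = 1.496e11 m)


M = 1.09 * 1.989e30 kg = 2.16801e+30 kg; r = 6.7 AU * 1.496e11 m/AU = 1.00232e+12 m. U = -GM*m/r = -(6.674e-11 * 2.16801e+30 * 4000.0) / 1.00232e+12 = -5.774e+11

-5.774e+11 J


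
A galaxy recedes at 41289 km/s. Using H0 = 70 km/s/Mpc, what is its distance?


d = v / H0 = 41289 / 70 = 589.8429

589.8429 Mpc


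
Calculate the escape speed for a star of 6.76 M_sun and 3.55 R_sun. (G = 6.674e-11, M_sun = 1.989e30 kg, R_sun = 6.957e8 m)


M = 6.76 * 1.989e30 kg = 1.344564e+31 kg; R = 3.55 * 6.957e8 m = 2.469735e+09 m. v_esc = sqrt(2GM/R) = sqrt(2 * 6.674e-11 * 1.344564e+31 / 2.469735e+09) = 852459.3141

852459.3141 m/s


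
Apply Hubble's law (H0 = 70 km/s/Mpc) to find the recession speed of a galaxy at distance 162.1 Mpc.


v = H0 * d = 70 * 162.1 = 11347.0

11347.0 km/s


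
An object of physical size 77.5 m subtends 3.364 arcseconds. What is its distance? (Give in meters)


D = size / theta_rad, theta_rad = 3.364 * pi/(180*3600) = 1.631e-05, D = 4.752e+06

4.752e+06 m


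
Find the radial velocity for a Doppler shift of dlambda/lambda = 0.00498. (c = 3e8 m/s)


v = (dlambda/lambda) * c = 0.00498 * 3e8 = 1.494e+06

1.494e+06 m/s


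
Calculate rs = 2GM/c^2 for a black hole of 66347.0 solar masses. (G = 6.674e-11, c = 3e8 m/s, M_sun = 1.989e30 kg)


M = 66347.0 * 1.989e30 kg = 1.31964183e+35 kg. rs = 2GM/c^2 = 2 * 6.674e-11 * 1.31964183e+35 / (3e8)^2 = 1.957e+08

1.957e+08 m


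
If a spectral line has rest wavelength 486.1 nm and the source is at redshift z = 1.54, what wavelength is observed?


lam_obs = lam_emit * (1 + z) = 486.1 * (1 + 1.54) = 1234.694

1234.694 nm


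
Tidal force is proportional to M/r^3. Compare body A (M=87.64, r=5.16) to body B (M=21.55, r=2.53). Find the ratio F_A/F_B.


Ratio = (M1/r1^3) / (M2/r2^3) = (87.64/5.16^3) / (21.55/2.53^3) = 0.4794

0.4794


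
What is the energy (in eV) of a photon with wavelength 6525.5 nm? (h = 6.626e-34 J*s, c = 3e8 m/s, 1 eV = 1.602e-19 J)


E = hc/lambda = 6.626e-34 * 3e8 / 6.526e-06 = 3.046e-20 J = 0.1902 eV

0.1902 eV


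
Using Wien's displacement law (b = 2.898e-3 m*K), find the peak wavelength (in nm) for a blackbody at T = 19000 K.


lam_max = b / T = 2.898e-3 / 19000 = 1.525e-07 m = 152.5263 nm

152.5263 nm


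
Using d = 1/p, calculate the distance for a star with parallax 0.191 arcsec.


d = 1/p = 1/0.191 = 5.2356

5.2356 pc


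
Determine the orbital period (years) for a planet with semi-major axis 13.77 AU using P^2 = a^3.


P = a^(3/2) = 13.77^1.5 = 51.0976

51.0976 years


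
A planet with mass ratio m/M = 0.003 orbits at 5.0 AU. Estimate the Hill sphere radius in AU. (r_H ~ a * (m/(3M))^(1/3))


r_H = a * (m/3M)^(1/3) = 5.0 * (0.003/3)^(1/3) = 0.5

0.5 AU


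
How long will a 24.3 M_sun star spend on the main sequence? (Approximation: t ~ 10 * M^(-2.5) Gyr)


t = 10 * M^(-2.5) = 10 * 24.3^(-2.5) = 0.0034

0.0034 Gyr


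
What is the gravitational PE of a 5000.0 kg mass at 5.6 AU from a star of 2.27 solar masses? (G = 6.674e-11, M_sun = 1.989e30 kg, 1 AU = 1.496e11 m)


M = 2.27 * 1.989e30 kg = 4.51503e+30 kg; r = 5.6 AU * 1.496e11 m/AU = 8.3776e+11 m. U = -GM*m/r = -(6.674e-11 * 4.51503e+30 * 5000.0) / 8.3776e+11 = -1.798e+12

-1.798e+12 J


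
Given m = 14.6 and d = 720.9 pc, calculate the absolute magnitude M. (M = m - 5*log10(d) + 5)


M = m - 5*log10(d) + 5 = 14.6 - 5*log10(720.9) + 5 = 5.3106

5.3106


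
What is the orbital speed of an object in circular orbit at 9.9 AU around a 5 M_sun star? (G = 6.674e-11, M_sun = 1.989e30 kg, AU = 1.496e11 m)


v = sqrt(GM/r) = sqrt(6.674e-11 * 9.945e+30 / 1.481e+12) = 21169.5731

21169.5731 m/s


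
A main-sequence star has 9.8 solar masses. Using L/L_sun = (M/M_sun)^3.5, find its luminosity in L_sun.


L/L_sun = (M/M_sun)^3.5 = 9.8^3.5 = 2946.397

2946.397 L_sun


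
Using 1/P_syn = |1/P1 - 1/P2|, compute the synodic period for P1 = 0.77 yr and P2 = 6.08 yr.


1/P_syn = |1/P1 - 1/P2| = |1/0.77 - 1/6.08| => P_syn = 0.8817

0.8817 years


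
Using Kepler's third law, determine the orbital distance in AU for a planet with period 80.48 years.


a = P^(2/3) = 80.48^(2/3) = 18.6405

18.6405 AU


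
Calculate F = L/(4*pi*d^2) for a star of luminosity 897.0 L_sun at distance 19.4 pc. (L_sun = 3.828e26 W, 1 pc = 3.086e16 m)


F = L / (4*pi*d^2) = 3.434e+29 / (4*pi*(5.987e+17)^2) = 7.624e-08

7.624e-08 W/m^2


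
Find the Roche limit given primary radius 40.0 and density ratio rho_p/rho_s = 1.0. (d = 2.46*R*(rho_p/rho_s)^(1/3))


d_Roche = 2.46 * 40.0 * 1.0^(1/3) = 98.4

98.4


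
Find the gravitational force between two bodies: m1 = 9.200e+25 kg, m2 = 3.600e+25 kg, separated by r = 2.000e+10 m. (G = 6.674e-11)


F = G*m1*m2/r^2 = 6.674e-11 * 9.200e+25 * 3.600e+25 / (2.000e+10)^2 = 6.674e-11 * 3.312e+51 / 4.000e+20 = 5.526e+20

5.526e+20 N


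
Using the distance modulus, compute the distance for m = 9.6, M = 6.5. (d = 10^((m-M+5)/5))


d = 10^((m - M + 5)/5) = 10^((9.6 - 6.5 + 5)/5) = 41.6869

41.6869 pc


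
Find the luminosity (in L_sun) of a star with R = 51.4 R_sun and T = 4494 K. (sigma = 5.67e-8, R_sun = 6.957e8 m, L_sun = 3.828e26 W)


R = 51.4 * 6.957e8 m = 3.575898e+10 m. L = 4*pi*R^2*sigma*T^4 = 4*pi*(3.575898e+10)^2 * 5.67e-8 * 4494^4 = 3.716168861e+29 W. L/L_sun = 3.716168861e+29 / 3.828e26 = 970.786

970.786 L_sun


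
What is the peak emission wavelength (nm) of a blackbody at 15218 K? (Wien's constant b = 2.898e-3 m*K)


lam_max = b / T = 2.898e-3 / 15218 = 1.904e-07 m = 190.4324 nm

190.4324 nm


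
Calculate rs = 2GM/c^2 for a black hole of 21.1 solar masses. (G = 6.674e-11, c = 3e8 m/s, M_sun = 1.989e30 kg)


M = 21.1 * 1.989e30 kg = 4.19679e+31 kg. rs = 2GM/c^2 = 2 * 6.674e-11 * 4.19679e+31 / (3e8)^2 = 62243.0588

62243.0588 m


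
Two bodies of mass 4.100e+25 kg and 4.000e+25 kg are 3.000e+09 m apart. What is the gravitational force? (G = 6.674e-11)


F = G*m1*m2/r^2 = 6.674e-11 * 4.100e+25 * 4.000e+25 / (3.000e+09)^2 = 6.674e-11 * 1.640e+51 / 9.000e+18 = 1.216e+22

1.216e+22 N


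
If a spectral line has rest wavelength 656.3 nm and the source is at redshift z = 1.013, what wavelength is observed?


lam_obs = lam_emit * (1 + z) = 656.3 * (1 + 1.013) = 1321.1319

1321.1319 nm


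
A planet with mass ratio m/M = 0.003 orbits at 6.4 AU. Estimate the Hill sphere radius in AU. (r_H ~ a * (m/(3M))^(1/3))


r_H = a * (m/3M)^(1/3) = 6.4 * (0.003/3)^(1/3) = 0.64

0.64 AU


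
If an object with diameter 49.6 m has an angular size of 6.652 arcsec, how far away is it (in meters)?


D = size / theta_rad, theta_rad = 6.652 * pi/(180*3600) = 3.225e-05, D = 1.538e+06

1.538e+06 m


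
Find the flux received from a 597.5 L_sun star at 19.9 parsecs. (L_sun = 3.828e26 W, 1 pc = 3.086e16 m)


F = L / (4*pi*d^2) = 2.287e+29 / (4*pi*(6.141e+17)^2) = 4.826e-08

4.826e-08 W/m^2


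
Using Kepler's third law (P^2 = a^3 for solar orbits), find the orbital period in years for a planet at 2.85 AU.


P = a^(3/2) = 2.85^1.5 = 4.8114

4.8114 years


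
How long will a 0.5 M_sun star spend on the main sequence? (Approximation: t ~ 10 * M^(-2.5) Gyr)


t = 10 * M^(-2.5) = 10 * 0.5^(-2.5) = 56.5685

56.5685 Gyr


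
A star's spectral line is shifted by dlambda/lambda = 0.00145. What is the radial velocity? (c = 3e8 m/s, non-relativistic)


v = (dlambda/lambda) * c = 0.00145 * 3e8 = 435000.0

435000.0 m/s


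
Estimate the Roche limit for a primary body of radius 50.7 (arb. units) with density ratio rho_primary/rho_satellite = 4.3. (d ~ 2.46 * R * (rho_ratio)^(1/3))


d_Roche = 2.46 * 50.7 * 4.3^(1/3) = 202.8146

202.8146


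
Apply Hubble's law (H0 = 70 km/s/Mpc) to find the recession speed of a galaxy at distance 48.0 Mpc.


v = H0 * d = 70 * 48.0 = 3360.0

3360.0 km/s


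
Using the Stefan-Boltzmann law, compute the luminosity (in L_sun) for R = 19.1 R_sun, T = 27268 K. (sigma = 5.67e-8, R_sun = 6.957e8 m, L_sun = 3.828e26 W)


R = 19.1 * 6.957e8 m = 1.328787e+10 m. L = 4*pi*R^2*sigma*T^4 = 4*pi*(1.328787e+10)^2 * 5.67e-8 * 27268^4 = 6.95531503e+31 W. L/L_sun = 6.95531503e+31 / 3.828e26 = 181695.7949

181695.7949 L_sun


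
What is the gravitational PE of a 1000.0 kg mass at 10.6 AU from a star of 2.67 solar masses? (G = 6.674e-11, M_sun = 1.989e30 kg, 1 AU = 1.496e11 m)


M = 2.67 * 1.989e30 kg = 5.31063e+30 kg; r = 10.6 AU * 1.496e11 m/AU = 1.58576e+12 m. U = -GM*m/r = -(6.674e-11 * 5.31063e+30 * 1000.0) / 1.58576e+12 = -2.235e+11

-2.235e+11 J


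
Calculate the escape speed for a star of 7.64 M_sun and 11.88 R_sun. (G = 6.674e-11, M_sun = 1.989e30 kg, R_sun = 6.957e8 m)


M = 7.64 * 1.989e30 kg = 1.519596e+31 kg; R = 11.88 * 6.957e8 m = 8.264916e+09 m. v_esc = sqrt(2GM/R) = sqrt(2 * 6.674e-11 * 1.519596e+31 / 8.264916e+09) = 495396.5158

495396.5158 m/s


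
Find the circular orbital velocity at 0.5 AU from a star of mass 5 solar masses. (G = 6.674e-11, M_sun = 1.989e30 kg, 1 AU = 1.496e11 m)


v = sqrt(GM/r) = sqrt(6.674e-11 * 9.945e+30 / 7.480e+10) = 94198.6537

94198.6537 m/s


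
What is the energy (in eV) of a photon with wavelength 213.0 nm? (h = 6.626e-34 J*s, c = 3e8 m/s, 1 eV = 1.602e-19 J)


E = hc/lambda = 6.626e-34 * 3e8 / 2.130e-07 = 9.332e-19 J = 5.8255 eV

5.8255 eV


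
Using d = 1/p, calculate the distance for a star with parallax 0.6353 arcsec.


d = 1/p = 1/0.6353 = 1.5741

1.5741 pc


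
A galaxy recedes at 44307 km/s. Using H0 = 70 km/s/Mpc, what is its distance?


d = v / H0 = 44307 / 70 = 632.9571

632.9571 Mpc


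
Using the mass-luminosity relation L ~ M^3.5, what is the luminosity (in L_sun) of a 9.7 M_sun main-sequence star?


L/L_sun = (M/M_sun)^3.5 = 9.7^3.5 = 2842.5039

2842.5039 L_sun


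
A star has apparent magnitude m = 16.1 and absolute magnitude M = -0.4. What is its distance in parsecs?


d = 10^((m - M + 5)/5) = 10^((16.1 - -0.4 + 5)/5) = 19952.6231

19952.6231 pc


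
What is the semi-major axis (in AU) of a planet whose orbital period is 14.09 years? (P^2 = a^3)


a = P^(2/3) = 14.09^(2/3) = 5.8337

5.8337 AU


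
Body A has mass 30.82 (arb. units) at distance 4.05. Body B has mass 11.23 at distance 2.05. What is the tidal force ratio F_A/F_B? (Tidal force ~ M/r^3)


Ratio = (M1/r1^3) / (M2/r2^3) = (30.82/4.05^3) / (11.23/2.05^3) = 0.3559

0.3559


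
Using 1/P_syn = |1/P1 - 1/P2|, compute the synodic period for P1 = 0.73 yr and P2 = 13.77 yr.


1/P_syn = |1/P1 - 1/P2| = |1/0.73 - 1/13.77| => P_syn = 0.7709

0.7709 years


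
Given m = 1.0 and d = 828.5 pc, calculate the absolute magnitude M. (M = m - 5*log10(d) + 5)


M = m - 5*log10(d) + 5 = 1.0 - 5*log10(828.5) + 5 = -8.5915

-8.5915


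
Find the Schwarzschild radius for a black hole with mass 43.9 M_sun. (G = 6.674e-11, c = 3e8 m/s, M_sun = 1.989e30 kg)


M = 43.9 * 1.989e30 kg = 8.73171e+31 kg. rs = 2GM/c^2 = 2 * 6.674e-11 * 8.73171e+31 / (3e8)^2 = 129500.9612

129500.9612 m


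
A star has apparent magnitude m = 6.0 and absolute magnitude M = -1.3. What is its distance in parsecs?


d = 10^((m - M + 5)/5) = 10^((6.0 - -1.3 + 5)/5) = 288.4032

288.4032 pc


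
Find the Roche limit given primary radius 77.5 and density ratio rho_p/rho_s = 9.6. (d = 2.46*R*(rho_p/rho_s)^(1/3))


d_Roche = 2.46 * 77.5 * 9.6^(1/3) = 405.1917

405.1917


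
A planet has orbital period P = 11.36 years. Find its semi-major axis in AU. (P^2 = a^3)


a = P^(2/3) = 11.36^(2/3) = 5.0534

5.0534 AU


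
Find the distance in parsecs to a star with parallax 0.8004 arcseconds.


d = 1/p = 1/0.8004 = 1.2494

1.2494 pc


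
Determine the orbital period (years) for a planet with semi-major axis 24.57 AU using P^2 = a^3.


P = a^(3/2) = 24.57^1.5 = 121.7889

121.7889 years


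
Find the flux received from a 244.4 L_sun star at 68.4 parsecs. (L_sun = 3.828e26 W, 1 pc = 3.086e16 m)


F = L / (4*pi*d^2) = 9.356e+28 / (4*pi*(2.111e+18)^2) = 1.671e-09

1.671e-09 W/m^2


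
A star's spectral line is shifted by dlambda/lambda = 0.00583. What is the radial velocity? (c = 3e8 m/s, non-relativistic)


v = (dlambda/lambda) * c = 0.00583 * 3e8 = 1.749e+06

1.749e+06 m/s


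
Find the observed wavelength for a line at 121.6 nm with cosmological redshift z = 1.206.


lam_obs = lam_emit * (1 + z) = 121.6 * (1 + 1.206) = 268.2496

268.2496 nm


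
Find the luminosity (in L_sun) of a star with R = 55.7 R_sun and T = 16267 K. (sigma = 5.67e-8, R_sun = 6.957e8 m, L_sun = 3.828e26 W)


R = 55.7 * 6.957e8 m = 3.875049e+10 m. L = 4*pi*R^2*sigma*T^4 = 4*pi*(3.875049e+10)^2 * 5.67e-8 * 16267^4 = 7.491644948e+31 W. L/L_sun = 7.491644948e+31 / 3.828e26 = 195706.5033

195706.5033 L_sun


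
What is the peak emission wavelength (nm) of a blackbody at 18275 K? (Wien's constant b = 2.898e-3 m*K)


lam_max = b / T = 2.898e-3 / 18275 = 1.586e-07 m = 158.5773 nm

158.5773 nm


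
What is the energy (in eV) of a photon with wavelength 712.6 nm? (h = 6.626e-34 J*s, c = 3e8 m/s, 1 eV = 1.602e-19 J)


E = hc/lambda = 6.626e-34 * 3e8 / 7.126e-07 = 2.790e-19 J = 1.7413 eV

1.7413 eV


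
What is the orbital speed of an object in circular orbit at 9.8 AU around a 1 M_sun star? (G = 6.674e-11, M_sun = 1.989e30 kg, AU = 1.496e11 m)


v = sqrt(GM/r) = sqrt(6.674e-11 * 1.989e+30 / 1.466e+12) = 9515.501

9515.501 m/s


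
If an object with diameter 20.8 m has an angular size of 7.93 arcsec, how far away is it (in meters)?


D = size / theta_rad, theta_rad = 7.93 * pi/(180*3600) = 3.845e-05, D = 541022.4426

541022.4426 m


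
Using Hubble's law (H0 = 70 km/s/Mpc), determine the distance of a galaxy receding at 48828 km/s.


d = v / H0 = 48828 / 70 = 697.5429

697.5429 Mpc


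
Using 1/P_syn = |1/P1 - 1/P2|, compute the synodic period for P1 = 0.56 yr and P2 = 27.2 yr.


1/P_syn = |1/P1 - 1/P2| = |1/0.56 - 1/27.2| => P_syn = 0.5718

0.5718 years


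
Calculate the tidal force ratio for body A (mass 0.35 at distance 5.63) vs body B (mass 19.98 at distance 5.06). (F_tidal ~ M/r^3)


Ratio = (M1/r1^3) / (M2/r2^3) = (0.35/5.63^3) / (19.98/5.06^3) = 0.0127

0.0127


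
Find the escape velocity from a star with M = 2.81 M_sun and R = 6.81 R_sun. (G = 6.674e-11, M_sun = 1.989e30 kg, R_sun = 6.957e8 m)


M = 2.81 * 1.989e30 kg = 5.58909e+30 kg; R = 6.81 * 6.957e8 m = 4.737717e+09 m. v_esc = sqrt(2GM/R) = sqrt(2 * 6.674e-11 * 5.58909e+30 / 4.737717e+09) = 396820.4935

396820.4935 m/s


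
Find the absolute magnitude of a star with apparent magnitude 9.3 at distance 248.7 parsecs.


M = m - 5*log10(d) + 5 = 9.3 - 5*log10(248.7) + 5 = 2.3216

2.3216


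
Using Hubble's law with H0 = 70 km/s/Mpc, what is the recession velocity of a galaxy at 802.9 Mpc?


v = H0 * d = 70 * 802.9 = 56203.0

56203.0 km/s


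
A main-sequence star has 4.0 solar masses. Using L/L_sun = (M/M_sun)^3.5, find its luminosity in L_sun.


L/L_sun = (M/M_sun)^3.5 = 4.0^3.5 = 128.0

128.0 L_sun


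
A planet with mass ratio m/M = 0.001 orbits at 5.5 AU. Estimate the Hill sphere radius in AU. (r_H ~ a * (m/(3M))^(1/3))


r_H = a * (m/3M)^(1/3) = 5.5 * (0.001/3)^(1/3) = 0.3813

0.3813 AU


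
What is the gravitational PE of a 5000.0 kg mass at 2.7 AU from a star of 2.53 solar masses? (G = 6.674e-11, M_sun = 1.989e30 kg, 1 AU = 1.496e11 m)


M = 2.53 * 1.989e30 kg = 5.03217e+30 kg; r = 2.7 AU * 1.496e11 m/AU = 4.0392e+11 m. U = -GM*m/r = -(6.674e-11 * 5.03217e+30 * 5000.0) / 4.0392e+11 = -4.157e+12

-4.157e+12 J


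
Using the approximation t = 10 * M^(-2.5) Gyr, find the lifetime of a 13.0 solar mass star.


t = 10 * M^(-2.5) = 10 * 13.0^(-2.5) = 0.0164

0.0164 Gyr


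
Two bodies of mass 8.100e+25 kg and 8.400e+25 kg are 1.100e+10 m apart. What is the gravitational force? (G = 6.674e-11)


F = G*m1*m2/r^2 = 6.674e-11 * 8.100e+25 * 8.400e+25 / (1.100e+10)^2 = 6.674e-11 * 6.804e+51 / 1.210e+20 = 3.753e+21

3.753e+21 N


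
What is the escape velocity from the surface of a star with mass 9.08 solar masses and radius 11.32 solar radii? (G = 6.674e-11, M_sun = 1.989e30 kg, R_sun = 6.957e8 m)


M = 9.08 * 1.989e30 kg = 1.806012e+31 kg; R = 11.32 * 6.957e8 m = 7.875324e+09 m. v_esc = sqrt(2GM/R) = sqrt(2 * 6.674e-11 * 1.806012e+31 / 7.875324e+09) = 553266.2771

553266.2771 m/s


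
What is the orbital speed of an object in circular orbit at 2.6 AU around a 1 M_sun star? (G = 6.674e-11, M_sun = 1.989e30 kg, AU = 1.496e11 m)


v = sqrt(GM/r) = sqrt(6.674e-11 * 1.989e+30 / 3.890e+11) = 18473.8759

18473.8759 m/s


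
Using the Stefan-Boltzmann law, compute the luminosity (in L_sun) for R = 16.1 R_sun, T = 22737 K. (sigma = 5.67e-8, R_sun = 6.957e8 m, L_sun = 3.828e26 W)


R = 16.1 * 6.957e8 m = 1.120077e+10 m. L = 4*pi*R^2*sigma*T^4 = 4*pi*(1.120077e+10)^2 * 5.67e-8 * 22737^4 = 2.38902849e+31 W. L/L_sun = 2.38902849e+31 / 3.828e26 = 62409.3127

62409.3127 L_sun


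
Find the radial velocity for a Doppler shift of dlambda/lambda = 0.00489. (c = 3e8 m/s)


v = (dlambda/lambda) * c = 0.00489 * 3e8 = 1.467e+06

1.467e+06 m/s


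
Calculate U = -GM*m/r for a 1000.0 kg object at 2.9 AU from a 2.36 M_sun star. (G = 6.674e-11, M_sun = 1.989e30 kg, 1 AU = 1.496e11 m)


M = 2.36 * 1.989e30 kg = 4.69404e+30 kg; r = 2.9 AU * 1.496e11 m/AU = 4.3384e+11 m. U = -GM*m/r = -(6.674e-11 * 4.69404e+30 * 1000.0) / 4.3384e+11 = -7.221e+11

-7.221e+11 J


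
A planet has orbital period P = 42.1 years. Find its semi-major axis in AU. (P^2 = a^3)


a = P^(2/3) = 42.1^(2/3) = 12.1019

12.1019 AU


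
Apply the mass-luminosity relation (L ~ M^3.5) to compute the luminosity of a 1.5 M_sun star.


L/L_sun = (M/M_sun)^3.5 = 1.5^3.5 = 4.1335

4.1335 L_sun


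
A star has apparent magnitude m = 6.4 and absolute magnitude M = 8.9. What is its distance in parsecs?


d = 10^((m - M + 5)/5) = 10^((6.4 - 8.9 + 5)/5) = 3.1623

3.1623 pc


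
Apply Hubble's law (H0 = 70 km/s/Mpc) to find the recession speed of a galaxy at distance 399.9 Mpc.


v = H0 * d = 70 * 399.9 = 27993.0

27993.0 km/s


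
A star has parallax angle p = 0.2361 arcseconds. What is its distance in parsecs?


d = 1/p = 1/0.2361 = 4.2355

4.2355 pc


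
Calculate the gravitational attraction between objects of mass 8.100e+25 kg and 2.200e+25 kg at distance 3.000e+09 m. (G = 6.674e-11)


F = G*m1*m2/r^2 = 6.674e-11 * 8.100e+25 * 2.200e+25 / (3.000e+09)^2 = 6.674e-11 * 1.782e+51 / 9.000e+18 = 1.321e+22

1.321e+22 N


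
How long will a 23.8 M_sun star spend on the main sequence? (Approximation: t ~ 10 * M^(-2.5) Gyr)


t = 10 * M^(-2.5) = 10 * 23.8^(-2.5) = 0.0036

0.0036 Gyr


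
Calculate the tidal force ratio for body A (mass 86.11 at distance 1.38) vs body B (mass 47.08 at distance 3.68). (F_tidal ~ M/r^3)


Ratio = (M1/r1^3) / (M2/r2^3) = (86.11/1.38^3) / (47.08/3.68^3) = 34.6835

34.6835


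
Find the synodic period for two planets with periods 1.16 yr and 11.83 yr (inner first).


1/P_syn = |1/P1 - 1/P2| = |1/1.16 - 1/11.83| => P_syn = 1.2861

1.2861 years


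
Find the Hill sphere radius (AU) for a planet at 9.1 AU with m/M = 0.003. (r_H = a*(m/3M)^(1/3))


r_H = a * (m/3M)^(1/3) = 9.1 * (0.003/3)^(1/3) = 0.91

0.91 AU


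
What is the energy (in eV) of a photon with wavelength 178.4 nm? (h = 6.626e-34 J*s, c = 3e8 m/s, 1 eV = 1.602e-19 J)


E = hc/lambda = 6.626e-34 * 3e8 / 1.784e-07 = 1.114e-18 J = 6.9553 eV

6.9553 eV


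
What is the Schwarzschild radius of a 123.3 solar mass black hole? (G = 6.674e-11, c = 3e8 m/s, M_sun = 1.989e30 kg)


M = 123.3 * 1.989e30 kg = 2.452437e+32 kg. rs = 2GM/c^2 = 2 * 6.674e-11 * 2.452437e+32 / (3e8)^2 = 363723.6564

363723.6564 m


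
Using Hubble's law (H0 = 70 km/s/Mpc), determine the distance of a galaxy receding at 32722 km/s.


d = v / H0 = 32722 / 70 = 467.4571

467.4571 Mpc


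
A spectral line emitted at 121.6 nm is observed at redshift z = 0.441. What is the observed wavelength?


lam_obs = lam_emit * (1 + z) = 121.6 * (1 + 0.441) = 175.2256

175.2256 nm


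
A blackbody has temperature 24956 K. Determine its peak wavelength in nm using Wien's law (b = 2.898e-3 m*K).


lam_max = b / T = 2.898e-3 / 24956 = 1.161e-07 m = 116.1244 nm

116.1244 nm


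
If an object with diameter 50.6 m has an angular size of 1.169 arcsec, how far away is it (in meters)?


D = size / theta_rad, theta_rad = 1.169 * pi/(180*3600) = 5.667e-06, D = 8.928e+06

8.928e+06 m


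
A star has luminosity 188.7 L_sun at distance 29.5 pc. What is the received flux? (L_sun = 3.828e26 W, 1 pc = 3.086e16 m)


F = L / (4*pi*d^2) = 7.223e+28 / (4*pi*(9.104e+17)^2) = 6.936e-09

6.936e-09 W/m^2


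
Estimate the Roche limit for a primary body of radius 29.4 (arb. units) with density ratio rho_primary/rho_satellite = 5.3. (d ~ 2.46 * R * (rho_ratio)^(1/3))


d_Roche = 2.46 * 29.4 * 5.3^(1/3) = 126.0979

126.0979


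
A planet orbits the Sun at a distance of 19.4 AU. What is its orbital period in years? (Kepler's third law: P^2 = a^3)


P = a^(3/2) = 19.4^1.5 = 85.4481

85.4481 years


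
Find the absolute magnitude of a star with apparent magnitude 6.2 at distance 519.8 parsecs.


M = m - 5*log10(d) + 5 = 6.2 - 5*log10(519.8) + 5 = -2.3792

-2.3792


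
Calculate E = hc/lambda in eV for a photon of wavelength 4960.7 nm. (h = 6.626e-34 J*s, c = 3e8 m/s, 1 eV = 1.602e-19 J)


E = hc/lambda = 6.626e-34 * 3e8 / 4.961e-06 = 4.007e-20 J = 0.2501 eV

0.2501 eV


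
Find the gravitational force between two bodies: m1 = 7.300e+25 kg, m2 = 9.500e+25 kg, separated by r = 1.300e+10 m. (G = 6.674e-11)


F = G*m1*m2/r^2 = 6.674e-11 * 7.300e+25 * 9.500e+25 / (1.300e+10)^2 = 6.674e-11 * 6.935e+51 / 1.690e+20 = 2.739e+21

2.739e+21 N


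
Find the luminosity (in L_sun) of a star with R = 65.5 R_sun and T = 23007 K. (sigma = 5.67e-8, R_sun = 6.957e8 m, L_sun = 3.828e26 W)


R = 65.5 * 6.957e8 m = 4.556835e+10 m. L = 4*pi*R^2*sigma*T^4 = 4*pi*(4.556835e+10)^2 * 5.67e-8 * 23007^4 = 4.145333724e+32 W. L/L_sun = 4.145333724e+32 / 3.828e26 = 1.083e+06

1.083e+06 L_sun


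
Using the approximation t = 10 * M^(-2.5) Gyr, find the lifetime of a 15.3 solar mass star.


t = 10 * M^(-2.5) = 10 * 15.3^(-2.5) = 0.0109

0.0109 Gyr


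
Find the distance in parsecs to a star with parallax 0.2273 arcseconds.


d = 1/p = 1/0.2273 = 4.3995

4.3995 pc


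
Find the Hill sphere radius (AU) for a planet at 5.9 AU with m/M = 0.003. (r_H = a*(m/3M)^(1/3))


r_H = a * (m/3M)^(1/3) = 5.9 * (0.003/3)^(1/3) = 0.59

0.59 AU


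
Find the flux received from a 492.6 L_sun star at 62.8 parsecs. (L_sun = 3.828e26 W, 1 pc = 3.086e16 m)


F = L / (4*pi*d^2) = 1.886e+29 / (4*pi*(1.938e+18)^2) = 3.995e-09

3.995e-09 W/m^2


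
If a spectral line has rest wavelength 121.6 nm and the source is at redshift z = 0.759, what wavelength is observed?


lam_obs = lam_emit * (1 + z) = 121.6 * (1 + 0.759) = 213.8944

213.8944 nm


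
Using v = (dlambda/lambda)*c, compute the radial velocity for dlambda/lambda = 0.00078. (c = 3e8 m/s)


v = (dlambda/lambda) * c = 0.00078 * 3e8 = 234000.0

234000.0 m/s


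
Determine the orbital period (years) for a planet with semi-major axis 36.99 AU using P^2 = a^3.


P = a^(3/2) = 36.99^1.5 = 224.971

224.971 years


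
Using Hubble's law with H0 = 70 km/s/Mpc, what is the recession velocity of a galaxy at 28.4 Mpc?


v = H0 * d = 70 * 28.4 = 1988.0

1988.0 km/s


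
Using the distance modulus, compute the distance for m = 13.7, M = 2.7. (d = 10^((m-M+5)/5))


d = 10^((m - M + 5)/5) = 10^((13.7 - 2.7 + 5)/5) = 1584.8932

1584.8932 pc


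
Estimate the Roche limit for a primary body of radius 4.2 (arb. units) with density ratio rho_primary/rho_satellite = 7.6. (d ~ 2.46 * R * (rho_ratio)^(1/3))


d_Roche = 2.46 * 4.2 * 7.6^(1/3) = 20.3137

20.3137


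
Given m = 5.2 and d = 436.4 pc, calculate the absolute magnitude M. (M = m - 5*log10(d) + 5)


M = m - 5*log10(d) + 5 = 5.2 - 5*log10(436.4) + 5 = -2.9994

-2.9994


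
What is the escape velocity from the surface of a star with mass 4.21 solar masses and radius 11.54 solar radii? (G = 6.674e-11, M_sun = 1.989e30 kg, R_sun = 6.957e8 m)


M = 4.21 * 1.989e30 kg = 8.37369e+30 kg; R = 11.54 * 6.957e8 m = 8.028378e+09 m. v_esc = sqrt(2GM/R) = sqrt(2 * 6.674e-11 * 8.37369e+30 / 8.028378e+09) = 373123.5256

373123.5256 m/s


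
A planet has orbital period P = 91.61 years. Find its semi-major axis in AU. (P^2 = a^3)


a = P^(2/3) = 91.61^(2/3) = 20.3218

20.3218 AU


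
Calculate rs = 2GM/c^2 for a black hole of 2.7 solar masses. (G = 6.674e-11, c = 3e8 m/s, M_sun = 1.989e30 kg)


M = 2.7 * 1.989e30 kg = 5.3703e+30 kg. rs = 2GM/c^2 = 2 * 6.674e-11 * 5.3703e+30 / (3e8)^2 = 7964.7516

7964.7516 m


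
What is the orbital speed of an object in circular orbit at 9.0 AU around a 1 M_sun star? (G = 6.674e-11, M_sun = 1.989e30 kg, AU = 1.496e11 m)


v = sqrt(GM/r) = sqrt(6.674e-11 * 1.989e+30 / 1.346e+12) = 9929.4099

9929.4099 m/s


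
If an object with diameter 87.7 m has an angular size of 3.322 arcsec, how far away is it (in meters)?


D = size / theta_rad, theta_rad = 3.322 * pi/(180*3600) = 1.611e-05, D = 5.445e+06

5.445e+06 m


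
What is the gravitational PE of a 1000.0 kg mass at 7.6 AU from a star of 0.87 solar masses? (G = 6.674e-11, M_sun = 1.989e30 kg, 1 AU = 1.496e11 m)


M = 0.87 * 1.989e30 kg = 1.73043e+30 kg; r = 7.6 AU * 1.496e11 m/AU = 1.13696e+12 m. U = -GM*m/r = -(6.674e-11 * 1.73043e+30 * 1000.0) / 1.13696e+12 = -1.016e+11

-1.016e+11 J


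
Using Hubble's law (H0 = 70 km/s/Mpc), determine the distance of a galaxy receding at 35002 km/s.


d = v / H0 = 35002 / 70 = 500.0286

500.0286 Mpc


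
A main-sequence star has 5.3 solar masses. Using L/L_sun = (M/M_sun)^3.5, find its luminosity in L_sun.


L/L_sun = (M/M_sun)^3.5 = 5.3^3.5 = 342.7406

342.7406 L_sun


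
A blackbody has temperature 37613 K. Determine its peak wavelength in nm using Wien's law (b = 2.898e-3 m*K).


lam_max = b / T = 2.898e-3 / 37613 = 7.705e-08 m = 77.0478 nm

77.0478 nm


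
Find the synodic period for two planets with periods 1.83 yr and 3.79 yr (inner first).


1/P_syn = |1/P1 - 1/P2| = |1/1.83 - 1/3.79| => P_syn = 3.5386

3.5386 years


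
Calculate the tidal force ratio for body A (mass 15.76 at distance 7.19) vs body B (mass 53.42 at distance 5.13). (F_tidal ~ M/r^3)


Ratio = (M1/r1^3) / (M2/r2^3) = (15.76/7.19^3) / (53.42/5.13^3) = 0.1072

0.1072


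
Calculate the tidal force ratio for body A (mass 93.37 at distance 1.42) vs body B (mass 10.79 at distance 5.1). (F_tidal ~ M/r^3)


Ratio = (M1/r1^3) / (M2/r2^3) = (93.37/1.42^3) / (10.79/5.1^3) = 400.8957

400.8957


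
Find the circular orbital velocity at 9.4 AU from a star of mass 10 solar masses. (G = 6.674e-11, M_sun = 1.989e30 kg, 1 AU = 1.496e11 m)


v = sqrt(GM/r) = sqrt(6.674e-11 * 1.989e+31 / 1.406e+12) = 30724.2131

30724.2131 m/s


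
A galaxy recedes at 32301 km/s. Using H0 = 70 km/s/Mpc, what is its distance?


d = v / H0 = 32301 / 70 = 461.4429

461.4429 Mpc


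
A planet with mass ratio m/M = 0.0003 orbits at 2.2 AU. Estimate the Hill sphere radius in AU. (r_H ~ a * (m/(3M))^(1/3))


r_H = a * (m/3M)^(1/3) = 2.2 * (0.0003/3)^(1/3) = 0.1021

0.1021 AU


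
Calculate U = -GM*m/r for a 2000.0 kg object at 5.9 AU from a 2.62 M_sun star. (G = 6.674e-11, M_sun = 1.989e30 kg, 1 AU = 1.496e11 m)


M = 2.62 * 1.989e30 kg = 5.21118e+30 kg; r = 5.9 AU * 1.496e11 m/AU = 8.8264e+11 m. U = -GM*m/r = -(6.674e-11 * 5.21118e+30 * 2000.0) / 8.8264e+11 = -7.881e+11

-7.881e+11 J
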